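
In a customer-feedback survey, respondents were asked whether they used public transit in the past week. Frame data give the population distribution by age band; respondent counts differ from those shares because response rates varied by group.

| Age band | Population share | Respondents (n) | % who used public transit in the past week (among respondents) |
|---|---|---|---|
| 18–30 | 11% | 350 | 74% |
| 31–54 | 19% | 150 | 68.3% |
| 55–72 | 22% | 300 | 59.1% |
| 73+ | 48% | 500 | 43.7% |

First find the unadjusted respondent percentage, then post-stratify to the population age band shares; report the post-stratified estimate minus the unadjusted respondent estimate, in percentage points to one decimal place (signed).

-3.2 percentage points

Unadjusted (pooled respondent) estimate weights by respondent counts:
  (350/1300)×74 + (150/1300)×68.3 + (300/1300)×59.1 + (500/1300)×43.7 = 58.25%
Reweighting by population age band shares:
  0.11×74 + 0.19×68.3 + 0.22×59.1 + 0.48×43.7 = 55.095%
Difference = 55.095 − 58.25 = -3.155 pp.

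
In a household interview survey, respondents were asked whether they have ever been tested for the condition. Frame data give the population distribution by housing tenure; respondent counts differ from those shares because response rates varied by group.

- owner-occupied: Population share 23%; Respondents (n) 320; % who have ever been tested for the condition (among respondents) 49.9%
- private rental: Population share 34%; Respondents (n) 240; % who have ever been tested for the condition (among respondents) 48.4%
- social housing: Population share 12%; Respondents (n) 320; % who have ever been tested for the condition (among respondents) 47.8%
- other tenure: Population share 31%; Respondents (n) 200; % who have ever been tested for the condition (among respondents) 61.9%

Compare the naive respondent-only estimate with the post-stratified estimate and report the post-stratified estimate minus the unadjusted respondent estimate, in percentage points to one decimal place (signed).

+1.7 percentage points

Naive respondent-only estimate (weights = respondent counts):
  (320/1080)×49.9 + (240/1080)×48.4 + (320/1080)×47.8 + (200/1080)×61.9 = 51.1667%
Post-stratifying to population shares instead:
  0.23×49.9 + 0.34×48.4 + 0.12×47.8 + 0.31×61.9 = 52.858%
Difference = 52.858 − 51.1667 = 1.6913 pp.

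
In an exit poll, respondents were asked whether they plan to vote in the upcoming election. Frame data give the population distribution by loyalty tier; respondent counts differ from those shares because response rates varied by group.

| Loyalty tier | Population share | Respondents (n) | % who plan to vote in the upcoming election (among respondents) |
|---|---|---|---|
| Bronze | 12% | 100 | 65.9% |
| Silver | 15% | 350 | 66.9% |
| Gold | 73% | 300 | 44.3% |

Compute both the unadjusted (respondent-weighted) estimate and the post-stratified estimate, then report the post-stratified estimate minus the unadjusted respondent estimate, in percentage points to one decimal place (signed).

-7.4 percentage points

Naive respondent-only estimate (weights = respondent counts):
  (100/750)×65.9 + (350/750)×66.9 + (300/750)×44.3 = 57.7267%
Reweighting by population loyalty tier shares:
  0.12×65.9 + 0.15×66.9 + 0.73×44.3 = 50.282%
Difference = 50.282 − 57.7267 = -7.4447 pp.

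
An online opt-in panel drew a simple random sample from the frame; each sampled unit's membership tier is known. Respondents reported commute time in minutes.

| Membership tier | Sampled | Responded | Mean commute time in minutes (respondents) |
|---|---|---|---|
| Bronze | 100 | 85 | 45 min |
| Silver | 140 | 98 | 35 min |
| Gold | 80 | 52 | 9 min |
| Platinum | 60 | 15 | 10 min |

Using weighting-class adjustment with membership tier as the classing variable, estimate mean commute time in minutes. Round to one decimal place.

Response rates by class: Bronze 85/100 = 85%, Silver 98/140 = 70%, Gold 52/80 = 65%, Platinum 15/60 = 25%.
With weight = n_sampled/n_responded per class, the weighted class total is n_sampled:
  Bronze: 100 × 45 = 4500
  Silver: 140 × 35 = 4900
  Gold: 80 × 9 = 720
  Platinum: 60 × 10 = 600
Adjusted estimate = 10,720 / 380 = 28.2105 → 28.2.

28.2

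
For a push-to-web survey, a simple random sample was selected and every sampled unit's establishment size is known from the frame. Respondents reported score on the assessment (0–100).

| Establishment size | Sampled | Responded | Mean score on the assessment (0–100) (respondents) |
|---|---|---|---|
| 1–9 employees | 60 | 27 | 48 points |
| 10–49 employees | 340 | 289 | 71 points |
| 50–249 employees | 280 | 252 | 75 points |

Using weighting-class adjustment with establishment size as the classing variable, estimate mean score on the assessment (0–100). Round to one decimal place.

70.6

Class response rates: 1–9 employees 27/60 = 45%, 10–49 employees 289/340 = 85%, 50–249 employees 252/280 = 90%.
Inverse-response-rate weighting restores each class to its sampled count, so class totals weight by n_sampled:
  1–9 employees: 60 × 48 = 2880
  10–49 employees: 340 × 71 = 24,140
  50–249 employees: 280 × 75 = 21,000
Adjusted estimate = 48,020 / 680 = 70.6176 → 70.6.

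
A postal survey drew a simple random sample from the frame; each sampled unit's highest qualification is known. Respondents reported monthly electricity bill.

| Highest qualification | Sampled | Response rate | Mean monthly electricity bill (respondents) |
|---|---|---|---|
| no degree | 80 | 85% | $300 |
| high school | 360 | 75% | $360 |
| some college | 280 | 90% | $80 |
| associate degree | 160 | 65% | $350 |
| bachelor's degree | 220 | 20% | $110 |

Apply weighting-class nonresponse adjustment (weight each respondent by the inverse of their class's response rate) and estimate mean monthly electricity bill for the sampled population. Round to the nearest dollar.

$233

Weighting each respondent by the inverse class response rate inflates each class back to its sampled size, so the class weight is n_sampled:
  no degree: 80 × 300 = 24,000
  high school: 360 × 360 = 129,600
  some college: 280 × 80 = 22,400
  associate degree: 160 × 350 = 56,000
  bachelor's degree: 220 × 110 = 24,200
Adjusted estimate = 256,200 / 1,100 = 232.909 → $233.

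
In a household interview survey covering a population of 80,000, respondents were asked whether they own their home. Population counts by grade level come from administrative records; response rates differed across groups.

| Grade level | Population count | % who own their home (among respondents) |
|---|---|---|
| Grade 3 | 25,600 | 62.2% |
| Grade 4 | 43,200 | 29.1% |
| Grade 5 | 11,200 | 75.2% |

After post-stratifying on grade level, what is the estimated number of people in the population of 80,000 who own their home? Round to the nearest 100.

36,900

Each cell contributes its population count × the respondent rate:
  Grade 3: 25,600 × 62.2% = 15923.2
  Grade 4: 43,200 × 29.1% = 12571.2
  Grade 5: 11,200 × 75.2% = 8422.4
Estimated total = 36916.8 → 36,900.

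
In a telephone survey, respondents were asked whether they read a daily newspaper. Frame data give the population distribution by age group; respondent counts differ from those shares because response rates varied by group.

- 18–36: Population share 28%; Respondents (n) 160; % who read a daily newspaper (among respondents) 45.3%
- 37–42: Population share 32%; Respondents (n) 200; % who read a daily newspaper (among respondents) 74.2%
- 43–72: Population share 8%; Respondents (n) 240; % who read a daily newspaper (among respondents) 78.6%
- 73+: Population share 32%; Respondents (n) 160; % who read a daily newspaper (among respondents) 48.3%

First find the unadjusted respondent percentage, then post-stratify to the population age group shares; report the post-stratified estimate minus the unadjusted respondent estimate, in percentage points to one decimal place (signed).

Without adjustment, the pooled respondent share is:
  (160/760)×45.3 + (200/760)×74.2 + (240/760)×78.6 + (160/760)×48.3 = 64.0526%
Reweighting by population age group shares:
  0.28×45.3 + 0.32×74.2 + 0.08×78.6 + 0.32×48.3 = 58.172%
Difference = 58.172 − 64.0526 = -5.8806 pp.

-5.9 percentage points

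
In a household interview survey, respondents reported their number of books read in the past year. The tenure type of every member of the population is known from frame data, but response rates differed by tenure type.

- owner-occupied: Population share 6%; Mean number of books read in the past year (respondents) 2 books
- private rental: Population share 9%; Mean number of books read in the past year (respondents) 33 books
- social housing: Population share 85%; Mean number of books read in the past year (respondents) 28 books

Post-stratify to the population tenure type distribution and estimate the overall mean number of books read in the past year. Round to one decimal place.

Post-stratification weights by population share, not respondent share:
  owner-occupied: 0.06 × 2 = 0.12
  private rental: 0.09 × 33 = 2.97
  social housing: 0.85 × 28 = 23.8
Post-stratified estimate = 26.89 → 26.9.

26.9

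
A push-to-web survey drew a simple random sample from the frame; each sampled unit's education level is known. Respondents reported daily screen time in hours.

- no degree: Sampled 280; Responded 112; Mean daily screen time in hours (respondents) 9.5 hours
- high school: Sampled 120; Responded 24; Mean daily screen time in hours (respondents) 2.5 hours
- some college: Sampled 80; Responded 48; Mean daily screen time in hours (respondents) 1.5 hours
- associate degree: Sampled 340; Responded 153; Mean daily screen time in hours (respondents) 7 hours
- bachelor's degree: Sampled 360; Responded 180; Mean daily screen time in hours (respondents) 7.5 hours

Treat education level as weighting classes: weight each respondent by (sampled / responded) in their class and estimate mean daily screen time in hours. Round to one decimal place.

Response rates by class: no degree 112/280 = 40%, high school 24/120 = 20%, some college 48/80 = 60%, associate degree 153/340 = 45%, bachelor's degree 180/360 = 50%.
With weight = n_sampled/n_responded per class, the weighted class total is n_sampled:
  no degree: 280 × 9.5 = 2660
  high school: 120 × 2.5 = 300
  some college: 80 × 1.5 = 120
  associate degree: 340 × 7 = 2380
  bachelor's degree: 360 × 7.5 = 2700
Adjusted estimate = 8160 / 1,180 = 6.91525 → 6.9.

6.9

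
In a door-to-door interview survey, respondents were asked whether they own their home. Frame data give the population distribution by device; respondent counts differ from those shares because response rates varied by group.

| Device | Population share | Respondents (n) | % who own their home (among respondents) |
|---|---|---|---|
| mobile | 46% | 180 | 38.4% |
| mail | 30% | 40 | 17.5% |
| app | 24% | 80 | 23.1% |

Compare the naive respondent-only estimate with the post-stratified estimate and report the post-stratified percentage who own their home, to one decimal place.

28.5%

Unadjusted (pooled respondent) estimate weights by respondent counts:
  (180/300)×38.4 + (40/300)×17.5 + (80/300)×23.1 = 31.5333%
Reweighting by population device shares:
  0.46×38.4 + 0.3×17.5 + 0.24×23.1 = 28.458%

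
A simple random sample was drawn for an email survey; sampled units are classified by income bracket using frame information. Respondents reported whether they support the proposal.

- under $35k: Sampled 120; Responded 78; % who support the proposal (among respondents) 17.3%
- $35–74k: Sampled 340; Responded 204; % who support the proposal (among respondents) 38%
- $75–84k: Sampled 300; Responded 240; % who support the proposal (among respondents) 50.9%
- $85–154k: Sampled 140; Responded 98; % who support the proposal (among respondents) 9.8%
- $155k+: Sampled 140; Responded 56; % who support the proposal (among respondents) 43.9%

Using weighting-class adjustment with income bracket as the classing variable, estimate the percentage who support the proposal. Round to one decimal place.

36.3%

Response rates by class: under $35k 78/120 = 65%, $35–74k 204/340 = 60%, $75–84k 240/300 = 80%, $85–154k 98/140 = 70%, $155k+ 56/140 = 40%.
Each respondent's weight = sampled/responded in their class; summing within a class gives n_sampled, so:
  under $35k: 120 × 17.3 = 2076
  $35–74k: 340 × 38 = 12,920
  $75–84k: 300 × 50.9 = 15,270
  $85–154k: 140 × 9.8 = 1372
  $155k+: 140 × 43.9 = 6146
Adjusted estimate = 37,784 / 1,040 = 36.3308 → 36.3%.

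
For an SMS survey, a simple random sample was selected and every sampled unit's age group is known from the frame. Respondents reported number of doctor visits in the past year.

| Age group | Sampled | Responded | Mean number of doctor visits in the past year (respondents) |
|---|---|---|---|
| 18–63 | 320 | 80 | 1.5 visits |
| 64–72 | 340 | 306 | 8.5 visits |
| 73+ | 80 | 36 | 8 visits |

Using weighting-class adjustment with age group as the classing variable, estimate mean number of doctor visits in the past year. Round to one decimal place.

5.4

Response rates by class: 18–63 80/320 = 25%, 64–72 306/340 = 90%, 73+ 36/80 = 45%.
Weighting each respondent by the inverse class response rate inflates each class back to its sampled size, so the class weight is n_sampled:
  18–63: 320 × 1.5 = 480
  64–72: 340 × 8.5 = 2890
  73+: 80 × 8 = 640
Adjusted estimate = 4010 / 740 = 5.41892 → 5.4.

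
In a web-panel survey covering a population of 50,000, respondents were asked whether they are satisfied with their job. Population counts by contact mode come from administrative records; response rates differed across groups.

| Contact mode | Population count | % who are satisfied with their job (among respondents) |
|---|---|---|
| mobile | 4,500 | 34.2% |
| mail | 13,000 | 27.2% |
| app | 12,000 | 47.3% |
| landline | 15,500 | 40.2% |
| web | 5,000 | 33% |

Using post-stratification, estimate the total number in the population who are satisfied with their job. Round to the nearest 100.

18,600

Estimated count per cell = population count × respondent percentage:
  mobile: 4,500 × 34.2% = 1539
  mail: 13,000 × 27.2% = 3536
  app: 12,000 × 47.3% = 5676
  landline: 15,500 × 40.2% = 6231
  web: 5,000 × 33% = 1650
Estimated total = 18,632 → 18,600.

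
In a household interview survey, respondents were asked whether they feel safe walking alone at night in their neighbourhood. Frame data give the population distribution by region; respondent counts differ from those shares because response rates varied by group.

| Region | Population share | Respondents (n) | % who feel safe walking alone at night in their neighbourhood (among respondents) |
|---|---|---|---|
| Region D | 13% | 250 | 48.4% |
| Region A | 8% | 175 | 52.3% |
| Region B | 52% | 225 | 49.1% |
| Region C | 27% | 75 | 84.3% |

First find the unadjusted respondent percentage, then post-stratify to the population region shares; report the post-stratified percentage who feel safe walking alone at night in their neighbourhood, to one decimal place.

Without adjustment, the pooled respondent share is:
  (250/725)×48.4 + (175/725)×52.3 + (225/725)×49.1 + (75/725)×84.3 = 53.2724%
Reweighting by population region shares:
  0.13×48.4 + 0.08×52.3 + 0.52×49.1 + 0.27×84.3 = 58.769%

58.8%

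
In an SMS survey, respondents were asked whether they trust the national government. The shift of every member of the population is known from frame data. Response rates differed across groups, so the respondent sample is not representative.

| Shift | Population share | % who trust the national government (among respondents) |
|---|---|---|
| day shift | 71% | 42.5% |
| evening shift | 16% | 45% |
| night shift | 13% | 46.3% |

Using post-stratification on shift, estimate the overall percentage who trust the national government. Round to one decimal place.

43.4%

Reweight to the known shift distribution:
  day shift: 0.71 × 42.5 = 30.175
  evening shift: 0.16 × 45 = 7.2
  night shift: 0.13 × 46.3 = 6.019
Post-stratified estimate = 43.394 → 43.4%.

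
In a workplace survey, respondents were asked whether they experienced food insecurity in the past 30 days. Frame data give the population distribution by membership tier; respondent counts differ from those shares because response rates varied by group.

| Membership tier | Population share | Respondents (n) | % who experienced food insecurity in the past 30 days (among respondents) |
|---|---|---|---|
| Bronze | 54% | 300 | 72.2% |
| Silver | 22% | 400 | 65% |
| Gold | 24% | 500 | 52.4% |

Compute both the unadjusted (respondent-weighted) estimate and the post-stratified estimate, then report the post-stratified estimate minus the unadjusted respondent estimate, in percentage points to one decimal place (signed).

Unadjusted (pooled respondent) estimate weights by respondent counts:
  (300/1200)×72.2 + (400/1200)×65 + (500/1200)×52.4 = 61.55%
Reweighting by population membership tier shares:
  0.54×72.2 + 0.22×65 + 0.24×52.4 = 65.864%
Difference = 65.864 − 61.55 = 4.314 pp.

+4.3 percentage points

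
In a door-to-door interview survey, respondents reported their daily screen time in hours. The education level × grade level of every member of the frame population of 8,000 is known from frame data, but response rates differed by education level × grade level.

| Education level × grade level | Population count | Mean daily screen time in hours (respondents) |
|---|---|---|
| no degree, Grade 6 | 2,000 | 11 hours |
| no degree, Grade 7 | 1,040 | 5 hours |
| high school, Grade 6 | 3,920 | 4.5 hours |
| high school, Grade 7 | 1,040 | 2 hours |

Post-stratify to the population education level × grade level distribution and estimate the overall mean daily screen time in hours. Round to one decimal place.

5.9

Each cell contributes population-share × respondent value:
  no degree, Grade 6: (2,000/8,000) × 11 = 2.75
  no degree, Grade 7: (1,040/8,000) × 5 = 0.65
  high school, Grade 6: (3,920/8,000) × 4.5 = 2.205
  high school, Grade 7: (1,040/8,000) × 2 = 0.26
Post-stratified estimate = 5.865 → 5.9.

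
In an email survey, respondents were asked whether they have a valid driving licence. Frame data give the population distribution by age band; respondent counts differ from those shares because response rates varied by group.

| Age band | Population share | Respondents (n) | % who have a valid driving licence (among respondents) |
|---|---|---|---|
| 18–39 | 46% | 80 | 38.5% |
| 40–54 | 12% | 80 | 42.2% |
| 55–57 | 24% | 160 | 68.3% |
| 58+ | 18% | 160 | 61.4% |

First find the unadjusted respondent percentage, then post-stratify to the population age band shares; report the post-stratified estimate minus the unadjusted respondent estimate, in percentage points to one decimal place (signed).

-6.5 percentage points

Naive respondent-only estimate (weights = respondent counts):
  (80/480)×38.5 + (80/480)×42.2 + (160/480)×68.3 + (160/480)×61.4 = 56.6833%
Reweighting by population age band shares:
  0.46×38.5 + 0.12×42.2 + 0.24×68.3 + 0.18×61.4 = 50.218%
Difference = 50.218 − 56.6833 = -6.4653 pp.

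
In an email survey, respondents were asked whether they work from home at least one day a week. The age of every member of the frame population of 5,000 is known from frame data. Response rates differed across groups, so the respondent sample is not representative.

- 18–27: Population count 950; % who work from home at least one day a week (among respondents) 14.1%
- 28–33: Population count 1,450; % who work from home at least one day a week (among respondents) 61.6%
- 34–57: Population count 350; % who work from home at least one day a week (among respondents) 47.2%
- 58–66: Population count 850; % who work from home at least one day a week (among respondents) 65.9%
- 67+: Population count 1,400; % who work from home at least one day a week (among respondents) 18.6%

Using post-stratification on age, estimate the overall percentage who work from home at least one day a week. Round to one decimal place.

40.3%

Weight each group's respondent value by its population share:
  18–27: (950/5,000) × 14.1 = 2.679
  28–33: (1,450/5,000) × 61.6 = 17.864
  34–57: (350/5,000) × 47.2 = 3.304
  58–66: (850/5,000) × 65.9 = 11.203
  67+: (1,400/5,000) × 18.6 = 5.208
Post-stratified estimate = 40.258 → 40.3%.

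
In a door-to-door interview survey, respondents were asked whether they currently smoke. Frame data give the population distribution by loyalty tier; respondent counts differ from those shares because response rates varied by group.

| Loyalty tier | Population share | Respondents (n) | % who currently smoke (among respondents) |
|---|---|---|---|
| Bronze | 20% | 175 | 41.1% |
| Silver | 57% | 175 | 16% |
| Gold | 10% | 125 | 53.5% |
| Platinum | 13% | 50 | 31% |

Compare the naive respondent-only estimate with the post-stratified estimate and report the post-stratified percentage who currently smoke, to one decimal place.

26.7%

Unadjusted (pooled respondent) estimate weights by respondent counts:
  (175/525)×41.1 + (175/525)×16 + (125/525)×53.5 + (50/525)×31 = 34.7238%
Reweighting by population loyalty tier shares:
  0.2×41.1 + 0.57×16 + 0.1×53.5 + 0.13×31 = 26.72%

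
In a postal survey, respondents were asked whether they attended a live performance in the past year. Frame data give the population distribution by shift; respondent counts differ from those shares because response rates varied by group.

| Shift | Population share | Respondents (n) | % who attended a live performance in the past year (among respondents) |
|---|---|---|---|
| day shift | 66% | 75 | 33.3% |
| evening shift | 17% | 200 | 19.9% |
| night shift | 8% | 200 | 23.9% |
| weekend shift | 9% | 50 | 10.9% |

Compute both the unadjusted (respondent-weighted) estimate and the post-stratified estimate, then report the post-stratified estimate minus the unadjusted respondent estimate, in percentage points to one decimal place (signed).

Without adjustment, the pooled respondent share is:
  (75/525)×33.3 + (200/525)×19.9 + (200/525)×23.9 + (50/525)×10.9 = 22.481%
Reweighting by population shift shares:
  0.66×33.3 + 0.17×19.9 + 0.08×23.9 + 0.09×10.9 = 28.254%
Difference = 28.254 − 22.481 = 5.773 pp.

+5.8 percentage points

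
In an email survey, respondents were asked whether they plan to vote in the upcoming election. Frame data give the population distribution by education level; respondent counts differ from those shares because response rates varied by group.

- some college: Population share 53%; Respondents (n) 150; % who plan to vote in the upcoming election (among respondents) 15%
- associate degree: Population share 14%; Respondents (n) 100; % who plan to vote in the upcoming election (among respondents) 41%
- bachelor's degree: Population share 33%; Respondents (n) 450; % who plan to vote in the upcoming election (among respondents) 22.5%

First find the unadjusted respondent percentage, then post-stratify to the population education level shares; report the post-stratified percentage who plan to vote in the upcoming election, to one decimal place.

21.1%

Naive respondent-only estimate (weights = respondent counts):
  (150/700)×15 + (100/700)×41 + (450/700)×22.5 = 23.5357%
Post-stratified estimate weights by population shares:
  0.53×15 + 0.14×41 + 0.33×22.5 = 21.115%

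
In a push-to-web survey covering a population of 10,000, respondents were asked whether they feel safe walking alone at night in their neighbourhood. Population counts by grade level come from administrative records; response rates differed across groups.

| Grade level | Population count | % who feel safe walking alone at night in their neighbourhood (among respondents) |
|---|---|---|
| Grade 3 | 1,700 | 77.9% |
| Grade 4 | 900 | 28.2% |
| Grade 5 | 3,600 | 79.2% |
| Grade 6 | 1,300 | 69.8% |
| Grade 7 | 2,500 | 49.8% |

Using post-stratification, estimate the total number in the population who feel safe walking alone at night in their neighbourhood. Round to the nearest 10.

Apply each group's respondent rate to its population count:
  Grade 3: 1,700 × 77.9% = 1324.3
  Grade 4: 900 × 28.2% = 253.8
  Grade 5: 3,600 × 79.2% = 2851.2
  Grade 6: 1,300 × 69.8% = 907.4
  Grade 7: 2,500 × 49.8% = 1245
Estimated total = 6581.7 → 6,580.

6,580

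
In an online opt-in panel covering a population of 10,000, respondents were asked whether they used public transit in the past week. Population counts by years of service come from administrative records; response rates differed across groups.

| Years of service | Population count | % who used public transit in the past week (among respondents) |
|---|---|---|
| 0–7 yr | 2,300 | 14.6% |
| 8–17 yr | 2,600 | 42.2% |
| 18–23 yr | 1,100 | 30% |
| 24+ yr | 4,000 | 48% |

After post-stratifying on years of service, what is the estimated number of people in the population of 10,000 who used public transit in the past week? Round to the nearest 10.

3,680

Estimated count per cell = population count × respondent percentage:
  0–7 yr: 2,300 × 14.6% = 335.8
  8–17 yr: 2,600 × 42.2% = 1097.2
  18–23 yr: 1,100 × 30% = 330
  24+ yr: 4,000 × 48% = 1920
Estimated total = 3683 → 3,680.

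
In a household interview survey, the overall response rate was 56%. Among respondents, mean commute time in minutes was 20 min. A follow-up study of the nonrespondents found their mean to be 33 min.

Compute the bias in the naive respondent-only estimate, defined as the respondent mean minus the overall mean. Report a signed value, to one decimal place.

Nonresponse fraction = 1 − 0.56 = 0.44.
Bias = (nonresponse fraction) × (respondent mean − nonrespondent mean)
     = 0.44 × (20 − 33) = 0.44 × -13 = -5.72.

-5.7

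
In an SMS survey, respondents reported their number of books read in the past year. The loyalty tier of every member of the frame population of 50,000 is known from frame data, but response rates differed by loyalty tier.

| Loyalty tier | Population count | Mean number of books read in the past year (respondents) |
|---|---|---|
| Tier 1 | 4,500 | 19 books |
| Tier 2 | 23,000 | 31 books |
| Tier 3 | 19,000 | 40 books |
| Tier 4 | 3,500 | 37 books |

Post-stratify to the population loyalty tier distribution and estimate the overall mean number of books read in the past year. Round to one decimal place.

Each cell contributes population-share × respondent value:
  Tier 1: (4,500/50,000) × 19 = 1.71
  Tier 2: (23,000/50,000) × 31 = 14.26
  Tier 3: (19,000/50,000) × 40 = 15.2
  Tier 4: (3,500/50,000) × 37 = 2.59
Post-stratified estimate = 33.76 → 33.8.

33.8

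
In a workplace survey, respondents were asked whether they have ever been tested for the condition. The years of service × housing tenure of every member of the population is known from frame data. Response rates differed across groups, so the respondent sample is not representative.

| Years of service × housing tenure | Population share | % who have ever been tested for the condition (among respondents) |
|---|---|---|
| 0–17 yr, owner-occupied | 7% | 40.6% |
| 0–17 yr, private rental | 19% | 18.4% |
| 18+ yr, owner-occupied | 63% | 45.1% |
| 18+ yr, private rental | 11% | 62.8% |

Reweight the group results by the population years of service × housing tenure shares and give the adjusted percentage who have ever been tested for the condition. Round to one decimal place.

Post-stratification weights by population share, not respondent share:
  0–17 yr, owner-occupied: 0.07 × 40.6 = 2.842
  0–17 yr, private rental: 0.19 × 18.4 = 3.496
  18+ yr, owner-occupied: 0.63 × 45.1 = 28.413
  18+ yr, private rental: 0.11 × 62.8 = 6.908
Post-stratified estimate = 41.659 → 41.7%.

41.7%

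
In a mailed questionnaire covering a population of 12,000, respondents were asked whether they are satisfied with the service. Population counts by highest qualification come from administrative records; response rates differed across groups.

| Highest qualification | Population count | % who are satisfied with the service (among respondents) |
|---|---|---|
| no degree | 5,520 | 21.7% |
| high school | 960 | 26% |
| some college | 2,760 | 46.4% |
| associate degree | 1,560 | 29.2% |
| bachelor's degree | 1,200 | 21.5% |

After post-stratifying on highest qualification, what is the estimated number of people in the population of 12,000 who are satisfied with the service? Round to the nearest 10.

Apply each group's respondent rate to its population count:
  no degree: 5,520 × 21.7% = 1197.84
  high school: 960 × 26% = 249.6
  some college: 2,760 × 46.4% = 1280.64
  associate degree: 1,560 × 29.2% = 455.52
  bachelor's degree: 1,200 × 21.5% = 258
Estimated total = 3441.6 → 3,440.

3,440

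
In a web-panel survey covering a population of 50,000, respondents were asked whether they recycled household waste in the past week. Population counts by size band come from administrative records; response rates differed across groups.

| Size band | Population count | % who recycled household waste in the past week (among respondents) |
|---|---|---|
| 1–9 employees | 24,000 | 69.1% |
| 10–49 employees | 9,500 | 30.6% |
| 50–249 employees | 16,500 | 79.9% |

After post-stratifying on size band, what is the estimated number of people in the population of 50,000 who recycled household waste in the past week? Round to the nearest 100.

Estimated count per cell = population count × respondent percentage:
  1–9 employees: 24,000 × 69.1% = 16,584
  10–49 employees: 9,500 × 30.6% = 2907
  50–249 employees: 16,500 × 79.9% = 13183.5
Estimated total = 32674.5 → 32,700.

32,700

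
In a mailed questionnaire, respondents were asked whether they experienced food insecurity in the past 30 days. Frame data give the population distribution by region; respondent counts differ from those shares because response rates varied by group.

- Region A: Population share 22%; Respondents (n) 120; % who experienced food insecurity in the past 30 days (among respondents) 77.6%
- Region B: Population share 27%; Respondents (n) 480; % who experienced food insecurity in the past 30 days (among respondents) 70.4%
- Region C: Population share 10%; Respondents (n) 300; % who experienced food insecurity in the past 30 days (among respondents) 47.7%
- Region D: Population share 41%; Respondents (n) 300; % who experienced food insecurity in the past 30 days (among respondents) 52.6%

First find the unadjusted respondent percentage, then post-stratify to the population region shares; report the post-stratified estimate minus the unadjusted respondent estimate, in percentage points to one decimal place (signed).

Naive respondent-only estimate (weights = respondent counts):
  (120/1200)×77.6 + (480/1200)×70.4 + (300/1200)×47.7 + (300/1200)×52.6 = 60.995%
Post-stratifying to population shares instead:
  0.22×77.6 + 0.27×70.4 + 0.1×47.7 + 0.41×52.6 = 62.416%
Difference = 62.416 − 60.995 = 1.421 pp.

+1.4 percentage points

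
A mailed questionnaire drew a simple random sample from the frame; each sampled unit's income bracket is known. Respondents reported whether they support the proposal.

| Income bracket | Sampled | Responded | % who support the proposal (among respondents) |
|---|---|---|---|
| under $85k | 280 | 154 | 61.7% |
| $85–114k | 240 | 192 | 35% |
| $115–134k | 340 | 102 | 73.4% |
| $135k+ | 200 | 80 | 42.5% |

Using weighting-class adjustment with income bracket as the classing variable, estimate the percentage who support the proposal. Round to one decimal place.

55.8%

Response rates by class: under $85k 154/280 = 55%, $85–114k 192/240 = 80%, $115–134k 102/340 = 30%, $135k+ 80/200 = 40%.
Each respondent's weight = sampled/responded in their class; summing within a class gives n_sampled, so:
  under $85k: 280 × 61.7 = 17,276
  $85–114k: 240 × 35 = 8400
  $115–134k: 340 × 73.4 = 24956
  $135k+: 200 × 42.5 = 8500
Adjusted estimate = 59,132 / 1,060 = 55.7849 → 55.8%.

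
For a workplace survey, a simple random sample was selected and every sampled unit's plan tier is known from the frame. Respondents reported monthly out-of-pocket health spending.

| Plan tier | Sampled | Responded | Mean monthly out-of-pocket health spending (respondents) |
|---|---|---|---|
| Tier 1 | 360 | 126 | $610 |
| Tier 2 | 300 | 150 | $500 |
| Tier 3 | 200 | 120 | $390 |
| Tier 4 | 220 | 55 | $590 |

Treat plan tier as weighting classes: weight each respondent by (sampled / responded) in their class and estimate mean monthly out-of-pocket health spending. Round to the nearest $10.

Class response rates: Tier 1 126/360 = 35%, Tier 2 150/300 = 50%, Tier 3 120/200 = 60%, Tier 4 55/220 = 25%.
Inverse-response-rate weighting restores each class to its sampled count, so class totals weight by n_sampled:
  Tier 1: 360 × 610 = 219,600
  Tier 2: 300 × 500 = 150,000
  Tier 3: 200 × 390 = 78,000
  Tier 4: 220 × 590 = 129,800
Adjusted estimate = 577,400 / 1,080 = 534.63 → $530.

$530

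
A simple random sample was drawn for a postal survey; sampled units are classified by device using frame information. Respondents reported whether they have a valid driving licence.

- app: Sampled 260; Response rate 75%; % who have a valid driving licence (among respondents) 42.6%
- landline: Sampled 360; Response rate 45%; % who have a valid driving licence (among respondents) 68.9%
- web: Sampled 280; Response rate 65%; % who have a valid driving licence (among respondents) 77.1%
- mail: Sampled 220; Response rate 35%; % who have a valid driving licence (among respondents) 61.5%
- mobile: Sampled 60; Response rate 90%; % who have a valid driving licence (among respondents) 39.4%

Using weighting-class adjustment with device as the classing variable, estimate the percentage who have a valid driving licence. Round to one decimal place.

62.2%

Each respondent's weight = sampled/responded in their class; summing within a class gives n_sampled, so:
  app: 260 × 42.6 = 11,076
  landline: 360 × 68.9 = 24804
  web: 280 × 77.1 = 21,588
  mail: 220 × 61.5 = 13,530
  mobile: 60 × 39.4 = 2364
Adjusted estimate = 73,362 / 1,180 = 62.1712 → 62.2%.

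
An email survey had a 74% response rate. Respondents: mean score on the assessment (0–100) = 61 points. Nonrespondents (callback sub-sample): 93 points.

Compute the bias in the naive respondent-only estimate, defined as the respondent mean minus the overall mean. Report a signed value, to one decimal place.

Nonresponse fraction = 1 − 0.74 = 0.26.
Bias = (nonresponse fraction) × (respondent mean − nonrespondent mean)
     = 0.26 × (61 − 93) = 0.26 × -32 = -8.32.

-8.3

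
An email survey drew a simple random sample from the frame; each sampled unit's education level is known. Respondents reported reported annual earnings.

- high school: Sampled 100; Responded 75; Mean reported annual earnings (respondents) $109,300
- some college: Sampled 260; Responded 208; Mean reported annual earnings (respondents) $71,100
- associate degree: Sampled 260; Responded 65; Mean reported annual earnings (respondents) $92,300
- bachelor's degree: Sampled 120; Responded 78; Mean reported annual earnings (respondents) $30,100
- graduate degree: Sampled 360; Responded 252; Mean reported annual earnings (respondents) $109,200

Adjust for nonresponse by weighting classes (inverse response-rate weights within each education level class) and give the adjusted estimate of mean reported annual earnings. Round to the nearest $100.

$87,600

Class response rates: high school 75/100 = 75%, some college 208/260 = 80%, associate degree 65/260 = 25%, bachelor's degree 78/120 = 65%, graduate degree 252/360 = 70%.
Weighting each respondent by the inverse class response rate inflates each class back to its sampled size, so the class weight is n_sampled:
  high school: 100 × 109,300 = 10,930,000
  some college: 260 × 71,100 = 18,486,000
  associate degree: 260 × 92,300 = 23,998,000
  bachelor's degree: 120 × 30,100 = 3,612,000
  graduate degree: 360 × 109,200 = 39,312,000
Adjusted estimate = 96,338,000 / 1,100 = 87,580 → $87,600.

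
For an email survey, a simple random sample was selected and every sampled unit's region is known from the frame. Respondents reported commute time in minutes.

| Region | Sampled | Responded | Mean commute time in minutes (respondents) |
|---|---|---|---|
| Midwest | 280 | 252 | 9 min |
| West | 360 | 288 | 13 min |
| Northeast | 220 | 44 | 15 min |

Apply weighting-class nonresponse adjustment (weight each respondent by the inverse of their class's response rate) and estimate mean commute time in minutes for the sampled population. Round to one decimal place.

12.2

Response rates by class: Midwest 252/280 = 90%, West 288/360 = 80%, Northeast 44/220 = 20%.
Inverse-response-rate weighting restores each class to its sampled count, so class totals weight by n_sampled:
  Midwest: 280 × 9 = 2520
  West: 360 × 13 = 4680
  Northeast: 220 × 15 = 3300
Adjusted estimate = 10,500 / 860 = 12.2093 → 12.2.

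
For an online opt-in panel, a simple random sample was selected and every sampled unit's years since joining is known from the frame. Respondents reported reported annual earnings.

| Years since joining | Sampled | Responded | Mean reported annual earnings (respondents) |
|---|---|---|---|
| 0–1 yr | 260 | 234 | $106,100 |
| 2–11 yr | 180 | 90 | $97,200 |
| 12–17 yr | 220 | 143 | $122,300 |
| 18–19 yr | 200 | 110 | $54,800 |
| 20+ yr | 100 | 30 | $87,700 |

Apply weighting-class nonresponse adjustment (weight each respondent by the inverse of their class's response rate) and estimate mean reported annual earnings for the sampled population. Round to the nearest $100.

Response rates by class: 0–1 yr 234/260 = 90%, 2–11 yr 90/180 = 50%, 12–17 yr 143/220 = 65%, 18–19 yr 110/200 = 55%, 20+ yr 30/100 = 30%.
Inverse-response-rate weighting restores each class to its sampled count, so class totals weight by n_sampled:
  0–1 yr: 260 × 106,100 = 27,586,000
  2–11 yr: 180 × 97,200 = 17,496,000
  12–17 yr: 220 × 122,300 = 26,906,000
  18–19 yr: 200 × 54,800 = 10,960,000
  20+ yr: 100 × 87,700 = 8,770,000
Adjusted estimate = 91,718,000 / 960 = 95539.6 → $95,500.

$95,500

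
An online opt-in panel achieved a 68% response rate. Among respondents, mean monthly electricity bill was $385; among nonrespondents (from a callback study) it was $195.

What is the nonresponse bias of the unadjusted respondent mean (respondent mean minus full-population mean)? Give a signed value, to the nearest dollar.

Nonresponse fraction = 1 − 0.68 = 0.32.
Bias = (nonresponse fraction) × (respondent mean − nonrespondent mean)
     = 0.32 × (385 − 195) = 0.32 × 190 = 60.8.

+$61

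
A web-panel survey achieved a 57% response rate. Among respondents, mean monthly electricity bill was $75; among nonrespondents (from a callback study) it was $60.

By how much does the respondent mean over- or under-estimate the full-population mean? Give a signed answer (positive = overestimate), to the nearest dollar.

Nonresponse fraction = 1 − 0.57 = 0.43.
Bias = (nonresponse fraction) × (respondent mean − nonrespondent mean)
     = 0.43 × (75 − 60) = 0.43 × 15 = 6.45.

+$6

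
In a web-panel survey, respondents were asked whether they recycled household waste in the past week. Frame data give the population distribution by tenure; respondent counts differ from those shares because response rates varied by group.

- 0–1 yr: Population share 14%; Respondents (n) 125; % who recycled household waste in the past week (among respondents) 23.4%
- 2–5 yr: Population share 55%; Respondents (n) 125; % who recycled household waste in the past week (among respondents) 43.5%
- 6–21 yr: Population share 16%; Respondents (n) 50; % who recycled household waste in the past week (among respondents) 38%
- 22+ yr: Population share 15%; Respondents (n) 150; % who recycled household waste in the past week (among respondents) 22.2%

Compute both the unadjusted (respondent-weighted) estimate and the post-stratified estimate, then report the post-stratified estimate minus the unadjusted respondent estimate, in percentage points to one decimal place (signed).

Without adjustment, the pooled respondent share is:
  (125/450)×23.4 + (125/450)×43.5 + (50/450)×38 + (150/450)×22.2 = 30.2056%
Post-stratifying to population shares instead:
  0.14×23.4 + 0.55×43.5 + 0.16×38 + 0.15×22.2 = 36.611%
Difference = 36.611 − 30.2056 = 6.4054 pp.

+6.4 percentage points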